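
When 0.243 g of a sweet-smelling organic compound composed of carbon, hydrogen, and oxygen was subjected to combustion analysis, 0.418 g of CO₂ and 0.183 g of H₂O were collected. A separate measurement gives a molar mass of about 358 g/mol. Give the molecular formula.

C14H30O10

mol C = 0.418 g CO₂ ÷ 44.009 g/mol = 0.009498 mol
mol H = 2 × 0.183 g H₂O ÷ 18.015 g/mol = 0.02032 mol
mass O = 0.243 − (0.1141 + 0.02048) = 0.1084 g → mol O = 0.1084 ÷ 15.999 = 0.006778 mol
Divide by the smallest (0.006778 mol): C 1.401, H 2.997, O 1.000
Multiplying each by 5 gives whole numbers: C 7.01, H 14.99, O 5.00
Empirical formula: C7H15O5
Empirical-formula mass = 179.19 g/mol; 358 ÷ 179.19 ≈ 2, so the molecular formula is C14H30O10.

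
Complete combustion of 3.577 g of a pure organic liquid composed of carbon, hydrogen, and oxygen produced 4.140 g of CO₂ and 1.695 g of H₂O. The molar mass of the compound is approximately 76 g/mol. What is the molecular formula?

mol C = 4.140 g CO₂ ÷ 44.009 g/mol = 0.094072 mol
mol H = 2 × 1.695 g H₂O ÷ 18.015 g/mol = 0.18818 mol
mass O = 3.577 − (1.1299 + 0.18968) = 2.2574 g → mol O = 2.2574 ÷ 15.999 = 0.14110 mol
Divide by the smallest (0.094072 mol): C 1.000, H 2.000, O 1.500
Multiplying each by 2 gives whole numbers: C 2.00, H 4.00, O 3.00
Empirical formula: C2H4O3
Empirical-formula mass = 76.05 g/mol; 76 ÷ 76.05 ≈ 1, so the molecular formula is C2H4O3.

C2H4O3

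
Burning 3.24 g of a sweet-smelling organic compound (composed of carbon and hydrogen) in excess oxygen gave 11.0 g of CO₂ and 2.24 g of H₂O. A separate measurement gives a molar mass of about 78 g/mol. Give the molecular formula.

mol C = 11.0 g CO₂ ÷ 44.009 g/mol = 0.2499 mol
mol H = 2 × 2.24 g H₂O ÷ 18.015 g/mol = 0.2487 mol
Divide by the smallest (0.2487 mol): C 1.005, H 1.000
Empirical formula: CH
Empirical-formula mass = 13.02 g/mol; 78 ÷ 13.02 ≈ 6, so the molecular formula is C6H6.

C6H6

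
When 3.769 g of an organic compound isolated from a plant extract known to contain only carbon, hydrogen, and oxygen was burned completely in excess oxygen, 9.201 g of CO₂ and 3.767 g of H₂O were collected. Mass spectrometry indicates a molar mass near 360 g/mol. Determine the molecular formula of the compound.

C20H40O5

mol C = 9.201 g CO₂ ÷ 44.009 g/mol = 0.20907 mol
mol H = 2 × 3.767 g H₂O ÷ 18.015 g/mol = 0.41821 mol
mass O = 3.769 − (2.5112 + 0.42155) = 0.83630 g → mol O = 0.83630 ÷ 15.999 = 0.052272 mol
Divide by the smallest (0.052272 mol): C 4.000, H 8.001, O 1.000
Empirical formula: C4H8O
Empirical-formula mass = 72.11 g/mol; 360 ÷ 72.11 ≈ 5, so the molecular formula is C20H40O5.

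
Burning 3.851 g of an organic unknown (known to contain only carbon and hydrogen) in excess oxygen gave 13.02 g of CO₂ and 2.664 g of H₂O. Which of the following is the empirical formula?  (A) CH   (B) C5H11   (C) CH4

(A) CH

mol C = 13.02 g CO₂ ÷ 44.009 g/mol = 0.29585 mol
mol H = 2 × 2.664 g H₂O ÷ 18.015 g/mol = 0.29575 mol
Divide by the smallest (0.29575 mol): C 1.000, H 1.000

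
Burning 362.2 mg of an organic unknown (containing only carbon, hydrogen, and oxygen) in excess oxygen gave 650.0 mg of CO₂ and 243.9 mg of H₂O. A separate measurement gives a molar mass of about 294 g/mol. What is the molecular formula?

C12H22O8

mol C = 0.6500 g CO₂ ÷ 44.009 g/mol = 0.014770 mol
mol H = 2 × 0.2439 g H₂O ÷ 18.015 g/mol = 0.027077 mol
mass O = 0.3622 − (0.17740 + 0.027294) = 0.15751 g → mol O = 0.15751 ÷ 15.999 = 0.0098448 mol
Divide by the smallest (0.0098448 mol): C 1.500, H 2.750, O 1.000
Multiplying each by 4 gives whole numbers: C 6.00, H 11.00, O 4.00
Empirical formula: C6H11O4
Empirical-formula mass = 147.15 g/mol; 294 ÷ 147.15 ≈ 2, so the molecular formula is C12H22O8.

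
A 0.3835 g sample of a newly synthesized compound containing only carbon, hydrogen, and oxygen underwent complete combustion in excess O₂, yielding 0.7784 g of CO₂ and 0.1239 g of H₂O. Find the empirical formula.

mol C = 0.7784 g CO₂ ÷ 44.009 g/mol = 0.017687 mol
mol H = 2 × 0.1239 g H₂O ÷ 18.015 g/mol = 0.013755 mol
mass O = 0.3835 − (0.21244 + 0.013865) = 0.15719 g → mol O = 0.15719 ÷ 15.999 = 0.0098252 mol
Divide by the smallest (0.0098252 mol): C 1.800, H 1.400, O 1.000
Multiplying each by 5 gives whole numbers: C 9.00, H 7.00, O 5.00

C9H7O5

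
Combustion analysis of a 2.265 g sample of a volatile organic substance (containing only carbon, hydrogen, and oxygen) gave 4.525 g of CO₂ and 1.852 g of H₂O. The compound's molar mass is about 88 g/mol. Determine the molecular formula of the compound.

C4H8O2

mol C = 4.525 g CO₂ ÷ 44.009 g/mol = 0.10282 mol
mol H = 2 × 1.852 g H₂O ÷ 18.015 g/mol = 0.20561 mol
mass O = 2.265 − (1.2350 + 0.20725) = 0.82278 g → mol O = 0.82278 ÷ 15.999 = 0.051427 mol
Divide by the smallest (0.051427 mol): C 1.999, H 3.998, O 1.000
Empirical formula: C2H4O
Empirical-formula mass = 44.05 g/mol; 88 ÷ 44.05 ≈ 2, so the molecular formula is C4H8O2.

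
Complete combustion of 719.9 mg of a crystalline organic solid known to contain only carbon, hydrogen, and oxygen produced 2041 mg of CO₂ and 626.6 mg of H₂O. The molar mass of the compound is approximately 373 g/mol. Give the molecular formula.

mol C = 2.041 g CO₂ ÷ 44.009 g/mol = 0.046377 mol
mol H = 2 × 0.6266 g H₂O ÷ 18.015 g/mol = 0.069564 mol
mass O = 0.7199 − (0.55703 + 0.070121) = 0.092747 g → mol O = 0.092747 ÷ 15.999 = 0.0057970 mol
Divide by the smallest (0.0057970 mol): C 8.000, H 12.000, O 1.000
Empirical formula: C8H12O
Empirical-formula mass = 124.18 g/mol; 373 ÷ 124.18 ≈ 3, so the molecular formula is C24H36O3.

C24H36O3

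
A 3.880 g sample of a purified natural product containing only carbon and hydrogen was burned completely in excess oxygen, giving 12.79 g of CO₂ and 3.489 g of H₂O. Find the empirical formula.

mol C = 12.79 g CO₂ ÷ 44.009 g/mol = 0.29062 mol
mol H = 2 × 3.489 g H₂O ÷ 18.015 g/mol = 0.38734 mol
Divide by the smallest (0.29062 mol): C 1.000, H 1.333
Multiplying each by 3 gives whole numbers: C 3.00, H 4.00

C3H4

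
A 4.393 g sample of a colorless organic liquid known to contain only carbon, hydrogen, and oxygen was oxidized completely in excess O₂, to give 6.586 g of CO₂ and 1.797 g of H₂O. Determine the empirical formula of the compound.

C3H4O3

mol C = 6.586 g CO₂ ÷ 44.009 g/mol = 0.14965 mol
mol H = 2 × 1.797 g H₂O ÷ 18.015 g/mol = 0.19950 mol
mass O = 4.393 − (1.7975 + 0.20110) = 2.3944 g → mol O = 2.3944 ÷ 15.999 = 0.14966 mol
Divide by the smallest (0.14965 mol): C 1.000, H 1.333, O 1.000
Multiplying each by 3 gives whole numbers: C 3.00, H 4.00, O 3.00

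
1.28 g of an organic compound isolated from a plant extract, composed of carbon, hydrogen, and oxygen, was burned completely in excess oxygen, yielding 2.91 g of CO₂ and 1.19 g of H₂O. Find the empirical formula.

C3H6O

mol C = 2.91 g CO₂ ÷ 44.009 g/mol = 0.06612 mol
mol H = 2 × 1.19 g H₂O ÷ 18.015 g/mol = 0.1321 mol
mass O = 1.28 − (0.7942 + 0.1332) = 0.3526 g → mol O = 0.3526 ÷ 15.999 = 0.02204 mol
Divide by the smallest (0.02204 mol): C 3.000, H 5.994, O 1.000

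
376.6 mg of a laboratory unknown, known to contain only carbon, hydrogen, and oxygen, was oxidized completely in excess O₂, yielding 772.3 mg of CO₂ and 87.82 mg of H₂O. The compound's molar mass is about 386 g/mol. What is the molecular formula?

C18H10O10

mol C = 0.7723 g CO₂ ÷ 44.009 g/mol = 0.017549 mol
mol H = 2 × 0.08782 g H₂O ÷ 18.015 g/mol = 0.0097497 mol
mass O = 0.3766 − (0.21078 + 0.0098277) = 0.15600 g → mol O = 0.15600 ÷ 15.999 = 0.0097503 mol
Divide by the smallest (0.0097497 mol): C 1.800, H 1.000, O 1.000
Multiplying each by 5 gives whole numbers: C 9.00, H 5.00, O 5.00
Empirical formula: C9H5O5
Empirical-formula mass = 193.13 g/mol; 386 ÷ 193.13 ≈ 2, so the molecular formula is C18H10O10.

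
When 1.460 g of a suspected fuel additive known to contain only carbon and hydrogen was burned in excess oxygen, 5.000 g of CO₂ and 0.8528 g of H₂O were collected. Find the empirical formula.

C6H5

mol C = 5.000 g CO₂ ÷ 44.009 g/mol = 0.11361 mol
mol H = 2 × 0.8528 g H₂O ÷ 18.015 g/mol = 0.094677 mol
Divide by the smallest (0.094677 mol): C 1.200, H 1.000
Multiplying each by 5 gives whole numbers: C 6.00, H 5.00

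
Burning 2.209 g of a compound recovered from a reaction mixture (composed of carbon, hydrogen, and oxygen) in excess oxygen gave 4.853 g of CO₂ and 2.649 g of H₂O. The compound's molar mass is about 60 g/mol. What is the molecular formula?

mol C = 4.853 g CO₂ ÷ 44.009 g/mol = 0.11027 mol
mol H = 2 × 2.649 g H₂O ÷ 18.015 g/mol = 0.29409 mol
mass O = 2.209 − (1.3245 + 0.29644) = 0.58807 g → mol O = 0.58807 ÷ 15.999 = 0.036757 mol
Divide by the smallest (0.036757 mol): C 3.000, H 8.001, O 1.000
Empirical formula: C3H8O
Empirical-formula mass = 60.10 g/mol; 60 ÷ 60.10 ≈ 1, so the molecular formula is C3H8O.

C3H8O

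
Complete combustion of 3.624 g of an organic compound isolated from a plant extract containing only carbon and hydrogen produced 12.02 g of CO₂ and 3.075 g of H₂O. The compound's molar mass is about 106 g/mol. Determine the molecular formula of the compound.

C8H10

mol C = 12.02 g CO₂ ÷ 44.009 g/mol = 0.27313 mol
mol H = 2 × 3.075 g H₂O ÷ 18.015 g/mol = 0.34138 mol
Divide by the smallest (0.27313 mol): C 1.000, H 1.250
Multiplying each by 4 gives whole numbers: C 4.00, H 5.00
Empirical formula: C4H5
Empirical-formula mass = 53.08 g/mol; 106 ÷ 53.08 ≈ 2, so the molecular formula is C8H10.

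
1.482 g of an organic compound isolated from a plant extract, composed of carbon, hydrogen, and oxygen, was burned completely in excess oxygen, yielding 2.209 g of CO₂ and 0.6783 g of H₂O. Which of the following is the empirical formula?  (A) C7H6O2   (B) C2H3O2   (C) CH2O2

(B) C2H3O2

mol C = 2.209 g CO₂ ÷ 44.009 g/mol = 0.050194 mol
mol H = 2 × 0.6783 g H₂O ÷ 18.015 g/mol = 0.075304 mol
mass O = 1.482 − (0.60288 + 0.075906) = 0.80321 g → mol O = 0.80321 ÷ 15.999 = 0.050204 mol
Divide by the smallest (0.050194 mol): C 1.000, H 1.500, O 1.000
Multiplying each by 2 gives whole numbers: C 2.00, H 3.00, O 2.00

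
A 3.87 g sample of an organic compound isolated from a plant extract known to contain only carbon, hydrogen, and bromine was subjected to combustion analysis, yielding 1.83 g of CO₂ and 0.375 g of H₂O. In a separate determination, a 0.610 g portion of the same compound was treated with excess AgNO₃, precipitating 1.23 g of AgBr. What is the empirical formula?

CHBr

mol C = 1.83 g CO₂ ÷ 44.009 g/mol = 0.04158 mol
mol H = 2 × 0.375 g H₂O ÷ 18.015 g/mol = 0.04163 mol
From the AgBr data: mol Br per gram of compound = (1.23 ÷ 187.772) ÷ 0.610 = 0.01074 mol/g, so in the 3.87 g combustion sample mol Br = 0.04156 mol
Divide by the smallest (0.04156 mol): C 1.001, H 1.002, Br 1.000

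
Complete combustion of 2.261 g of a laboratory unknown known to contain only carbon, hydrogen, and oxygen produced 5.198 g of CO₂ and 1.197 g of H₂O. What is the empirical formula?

C8H9O3

mol C = 5.198 g CO₂ ÷ 44.009 g/mol = 0.11811 mol
mol H = 2 × 1.197 g H₂O ÷ 18.015 g/mol = 0.13289 mol
mass O = 2.261 − (1.4186 + 0.13395) = 0.70840 g → mol O = 0.70840 ÷ 15.999 = 0.044278 mol
Divide by the smallest (0.044278 mol): C 2.668, H 3.001, O 1.000
Multiplying each by 3 gives whole numbers: C 8.00, H 9.00, O 3.00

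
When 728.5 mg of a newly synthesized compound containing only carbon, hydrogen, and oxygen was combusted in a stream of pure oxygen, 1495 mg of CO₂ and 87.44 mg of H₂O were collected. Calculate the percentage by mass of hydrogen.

mol C = 1.495 g CO₂ ÷ 44.009 g/mol = 0.033970 mol
mol H = 2 × 0.08744 g H₂O ÷ 18.015 g/mol = 0.0097075 mol
mass O = 0.7285 − (0.40802 + 0.0097851) = 0.31070 g → mol O = 0.31070 ÷ 15.999 = 0.019420 mol
mass % H = 0.0097851 g ÷ 0.7285 g × 100%

1.34%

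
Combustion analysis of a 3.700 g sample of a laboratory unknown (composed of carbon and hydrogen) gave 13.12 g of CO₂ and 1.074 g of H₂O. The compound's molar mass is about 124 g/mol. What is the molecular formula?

mol C = 13.12 g CO₂ ÷ 44.009 g/mol = 0.29812 mol
mol H = 2 × 1.074 g H₂O ÷ 18.015 g/mol = 0.11923 mol
Divide by the smallest (0.11923 mol): C 2.500, H 1.000
Multiplying each by 2 gives whole numbers: C 5.00, H 2.00
Empirical formula: C5H2
Empirical-formula mass = 62.07 g/mol; 124 ÷ 62.07 ≈ 2, so the molecular formula is C10H4.

C10H4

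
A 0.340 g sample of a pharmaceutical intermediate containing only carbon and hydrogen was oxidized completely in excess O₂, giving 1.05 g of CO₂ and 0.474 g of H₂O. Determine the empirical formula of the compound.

C5H11

mol C = 1.05 g CO₂ ÷ 44.009 g/mol = 0.02386 mol
mol H = 2 × 0.474 g H₂O ÷ 18.015 g/mol = 0.05262 mol
Divide by the smallest (0.02386 mol): C 1.000, H 2.206
Multiplying each by 5 gives whole numbers: C 5.00, H 11.03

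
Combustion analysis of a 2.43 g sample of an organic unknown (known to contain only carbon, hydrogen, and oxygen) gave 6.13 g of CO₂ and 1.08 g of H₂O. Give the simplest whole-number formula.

C7H6O2

mol C = 6.13 g CO₂ ÷ 44.009 g/mol = 0.1393 mol
mol H = 2 × 1.08 g H₂O ÷ 18.015 g/mol = 0.1199 mol
mass O = 2.43 − (1.673 + 0.1209) = 0.6361 g → mol O = 0.6361 ÷ 15.999 = 0.03976 mol
Divide by the smallest (0.03976 mol): C 3.503, H 3.016, O 1.000
Multiplying each by 2 gives whole numbers: C 7.01, H 6.03, O 2.00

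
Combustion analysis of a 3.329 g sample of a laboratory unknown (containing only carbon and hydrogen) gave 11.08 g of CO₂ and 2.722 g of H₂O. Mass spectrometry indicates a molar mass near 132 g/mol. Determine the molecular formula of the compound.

C10H12

mol C = 11.08 g CO₂ ÷ 44.009 g/mol = 0.25177 mol
mol H = 2 × 2.722 g H₂O ÷ 18.015 g/mol = 0.30219 mol
Divide by the smallest (0.25177 mol): C 1.000, H 1.200
Multiplying each by 5 gives whole numbers: C 5.00, H 6.00
Empirical formula: C5H6
Empirical-formula mass = 66.10 g/mol; 132 ÷ 66.10 ≈ 2, so the molecular formula is C10H12.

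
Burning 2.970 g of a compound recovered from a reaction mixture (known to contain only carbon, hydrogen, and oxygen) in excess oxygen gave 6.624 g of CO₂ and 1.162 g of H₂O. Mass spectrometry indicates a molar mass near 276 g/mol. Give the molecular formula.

C14H12O6

mol C = 6.624 g CO₂ ÷ 44.009 g/mol = 0.15051 mol
mol H = 2 × 1.162 g H₂O ÷ 18.015 g/mol = 0.12900 mol
mass O = 2.970 − (1.8078 + 0.13004) = 1.0321 g → mol O = 1.0321 ÷ 15.999 = 0.064512 mol
Divide by the smallest (0.064512 mol): C 2.333, H 2.000, O 1.000
Multiplying each by 3 gives whole numbers: C 7.00, H 6.00, O 3.00
Empirical formula: C7H6O3
Empirical-formula mass = 138.12 g/mol; 276 ÷ 138.12 ≈ 2, so the molecular formula is C14H12O6.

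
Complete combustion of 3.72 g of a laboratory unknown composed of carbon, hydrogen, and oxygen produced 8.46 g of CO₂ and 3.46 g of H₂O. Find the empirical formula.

C3H6O

mol C = 8.46 g CO₂ ÷ 44.009 g/mol = 0.1922 mol
mol H = 2 × 3.46 g H₂O ÷ 18.015 g/mol = 0.3841 mol
mass O = 3.72 − (2.309 + 0.3872) = 1.024 g → mol O = 1.024 ÷ 15.999 = 0.06400 mol
Divide by the smallest (0.06400 mol): C 3.004, H 6.002, O 1.000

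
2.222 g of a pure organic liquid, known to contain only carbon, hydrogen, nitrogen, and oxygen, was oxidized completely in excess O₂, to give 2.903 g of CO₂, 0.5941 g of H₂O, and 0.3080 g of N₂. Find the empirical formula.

mol C = 2.903 g CO₂ ÷ 44.009 g/mol = 0.065964 mol
mol H = 2 × 0.5941 g H₂O ÷ 18.015 g/mol = 0.065956 mol
mol N = 2 × 0.3080 g N₂ ÷ 28.014 g/mol = 0.021989 mol
mass O = 2.222 − (0.79229 + 0.066484 + 0.30800) = 1.0552 g → mol O = 1.0552 ÷ 15.999 = 0.065956 mol
Divide by the smallest (0.021989 mol): C 3.000, H 3.000, N 1.000, O 2.999

C3H3NO3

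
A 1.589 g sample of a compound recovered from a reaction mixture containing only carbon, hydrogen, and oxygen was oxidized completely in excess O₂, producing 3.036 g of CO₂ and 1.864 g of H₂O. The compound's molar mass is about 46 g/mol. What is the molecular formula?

C2H6O

mol C = 3.036 g CO₂ ÷ 44.009 g/mol = 0.068986 mol
mol H = 2 × 1.864 g H₂O ÷ 18.015 g/mol = 0.20694 mol
mass O = 1.589 − (0.82859 + 0.20859) = 0.55182 g → mol O = 0.55182 ÷ 15.999 = 0.034491 mol
Divide by the smallest (0.034491 mol): C 2.000, H 6.000, O 1.000
Empirical formula: C2H6O
Empirical-formula mass = 46.07 g/mol; 46 ÷ 46.07 ≈ 1, so the molecular formula is C2H6O.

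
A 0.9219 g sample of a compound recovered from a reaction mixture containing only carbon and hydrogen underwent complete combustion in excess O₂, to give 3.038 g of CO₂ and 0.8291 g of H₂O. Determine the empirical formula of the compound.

C3H4

mol C = 3.038 g CO₂ ÷ 44.009 g/mol = 0.069031 mol
mol H = 2 × 0.8291 g H₂O ÷ 18.015 g/mol = 0.092046 mol
Divide by the smallest (0.069031 mol): C 1.000, H 1.333
Multiplying each by 3 gives whole numbers: C 3.00, H 4.00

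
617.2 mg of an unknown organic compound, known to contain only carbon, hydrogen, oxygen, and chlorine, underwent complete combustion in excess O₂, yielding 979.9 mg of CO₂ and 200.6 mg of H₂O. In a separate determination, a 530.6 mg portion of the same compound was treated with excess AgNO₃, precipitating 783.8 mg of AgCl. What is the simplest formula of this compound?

mol C = 0.9799 g CO₂ ÷ 44.009 g/mol = 0.022266 mol
mol H = 2 × 0.2006 g H₂O ÷ 18.015 g/mol = 0.022270 mol
From the AgCl data: mol Cl per gram of compound = (0.7838 ÷ 143.318) ÷ 0.5306 = 0.010307 mol/g, so in the 0.6172 g combustion sample mol Cl = 0.0063616 mol
mass O = 0.6172 − (0.26744 + 0.022448 + 0.22552) = 0.10180 g → mol O = 0.10180 ÷ 15.999 = 0.0063628 mol
Divide by the smallest (0.0063616 mol): C 3.500, H 3.501, Cl 1.000, O 1.000
Multiplying each by 2 gives whole numbers: C 7.00, H 7.00, Cl 2.00, O 2.00

C7H7Cl2O2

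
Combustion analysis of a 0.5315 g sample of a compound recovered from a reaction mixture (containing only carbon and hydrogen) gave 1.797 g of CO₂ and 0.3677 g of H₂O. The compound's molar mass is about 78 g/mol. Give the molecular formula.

mol C = 1.797 g CO₂ ÷ 44.009 g/mol = 0.040833 mol
mol H = 2 × 0.3677 g H₂O ÷ 18.015 g/mol = 0.040822 mol
Divide by the smallest (0.040822 mol): C 1.000, H 1.000
Empirical formula: CH
Empirical-formula mass = 13.02 g/mol; 78 ÷ 13.02 ≈ 6, so the molecular formula is C6H6.

C6H6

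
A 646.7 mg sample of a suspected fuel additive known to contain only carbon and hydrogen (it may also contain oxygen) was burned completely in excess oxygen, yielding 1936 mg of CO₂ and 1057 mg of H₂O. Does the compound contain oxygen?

mol C = 1.936 g CO₂ ÷ 44.009 g/mol = 0.043991 mol
mol H = 2 × 1.057 g H₂O ÷ 18.015 g/mol = 0.11735 mol
C and H together account for 0.64666 g — essentially the entire 0.6467 g sample — so the compound contains no oxygen.

no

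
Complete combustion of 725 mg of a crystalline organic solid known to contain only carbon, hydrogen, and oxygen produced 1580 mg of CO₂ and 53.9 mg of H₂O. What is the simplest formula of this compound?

mol C = 1.58 g CO₂ ÷ 44.009 g/mol = 0.03590 mol
mol H = 2 × 0.0539 g H₂O ÷ 18.015 g/mol = 0.005984 mol
mass O = 0.725 − (0.4312 + 0.006032) = 0.2878 g → mol O = 0.2878 ÷ 15.999 = 0.01799 mol
Divide by the smallest (0.005984 mol): C 6.000, H 1.000, O 3.006

C6HO3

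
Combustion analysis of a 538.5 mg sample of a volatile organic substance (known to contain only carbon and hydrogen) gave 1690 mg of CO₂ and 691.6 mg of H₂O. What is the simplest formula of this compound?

mol C = 1.690 g CO₂ ÷ 44.009 g/mol = 0.038401 mol
mol H = 2 × 0.6916 g H₂O ÷ 18.015 g/mol = 0.076780 mol
Divide by the smallest (0.038401 mol): C 1.000, H 1.999

CH2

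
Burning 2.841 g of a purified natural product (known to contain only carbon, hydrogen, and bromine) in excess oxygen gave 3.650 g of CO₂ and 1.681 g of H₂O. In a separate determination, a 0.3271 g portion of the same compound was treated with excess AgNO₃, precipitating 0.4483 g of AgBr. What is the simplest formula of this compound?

mol C = 3.650 g CO₂ ÷ 44.009 g/mol = 0.082938 mol
mol H = 2 × 1.681 g H₂O ÷ 18.015 g/mol = 0.18662 mol
From the AgBr data: mol Br per gram of compound = (0.4483 ÷ 187.772) ÷ 0.3271 = 0.0072989 mol/g, so in the 2.841 g combustion sample mol Br = 0.020736 mol
Divide by the smallest (0.020736 mol): C 4.000, H 9.000, Br 1.000

C4H9Br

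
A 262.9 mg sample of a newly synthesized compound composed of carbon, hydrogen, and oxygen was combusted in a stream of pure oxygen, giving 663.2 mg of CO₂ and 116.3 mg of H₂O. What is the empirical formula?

mol C = 0.6632 g CO₂ ÷ 44.009 g/mol = 0.015070 mol
mol H = 2 × 0.1163 g H₂O ÷ 18.015 g/mol = 0.012911 mol
mass O = 0.2629 − (0.18100 + 0.013015) = 0.068884 g → mol O = 0.068884 ÷ 15.999 = 0.0043055 mol
Divide by the smallest (0.0043055 mol): C 3.500, H 2.999, O 1.000
Multiplying each by 2 gives whole numbers: C 7.00, H 6.00, O 2.00

C7H6O2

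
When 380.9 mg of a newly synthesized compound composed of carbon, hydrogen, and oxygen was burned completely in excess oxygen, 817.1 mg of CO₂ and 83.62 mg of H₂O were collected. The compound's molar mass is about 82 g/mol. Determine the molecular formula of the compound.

C4H2O2

mol C = 0.8171 g CO₂ ÷ 44.009 g/mol = 0.018567 mol
mol H = 2 × 0.08362 g H₂O ÷ 18.015 g/mol = 0.0092834 mol
mass O = 0.3809 − (0.22300 + 0.0093576) = 0.14854 g → mol O = 0.14854 ÷ 15.999 = 0.0092842 mol
Divide by the smallest (0.0092834 mol): C 2.000, H 1.000, O 1.000
Empirical formula: C2HO
Empirical-formula mass = 41.03 g/mol; 82 ÷ 41.03 ≈ 2, so the molecular formula is C4H2O2.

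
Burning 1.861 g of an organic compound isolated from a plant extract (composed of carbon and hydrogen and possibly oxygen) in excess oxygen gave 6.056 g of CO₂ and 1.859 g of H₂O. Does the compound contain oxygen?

no

mol C = 6.056 g CO₂ ÷ 44.009 g/mol = 0.13761 mol
mol H = 2 × 1.859 g H₂O ÷ 18.015 g/mol = 0.20638 mol
C and H together account for 1.8608 g — essentially the entire 1.861 g sample — so the compound contains no oxygen.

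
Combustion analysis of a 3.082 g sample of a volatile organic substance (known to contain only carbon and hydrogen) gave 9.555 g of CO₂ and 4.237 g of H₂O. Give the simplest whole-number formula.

mol C = 9.555 g CO₂ ÷ 44.009 g/mol = 0.21711 mol
mol H = 2 × 4.237 g H₂O ÷ 18.015 g/mol = 0.47039 mol
Divide by the smallest (0.21711 mol): C 1.000, H 2.167
Multiplying each by 6 gives whole numbers: C 6.00, H 13.00

C6H13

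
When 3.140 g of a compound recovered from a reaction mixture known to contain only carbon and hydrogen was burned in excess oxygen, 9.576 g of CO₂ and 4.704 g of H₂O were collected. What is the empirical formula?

C5H12

mol C = 9.576 g CO₂ ÷ 44.009 g/mol = 0.21759 mol
mol H = 2 × 4.704 g H₂O ÷ 18.015 g/mol = 0.52223 mol
Divide by the smallest (0.21759 mol): C 1.000, H 2.400
Multiplying each by 5 gives whole numbers: C 5.00, H 12.00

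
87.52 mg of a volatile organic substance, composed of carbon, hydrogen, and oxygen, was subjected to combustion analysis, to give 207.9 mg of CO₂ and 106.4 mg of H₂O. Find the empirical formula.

mol C = 0.2079 g CO₂ ÷ 44.009 g/mol = 0.0047240 mol
mol H = 2 × 0.1064 g H₂O ÷ 18.015 g/mol = 0.011812 mol
mass O = 0.08752 − (0.056740 + 0.011907) = 0.018873 g → mol O = 0.018873 ÷ 15.999 = 0.0011796 mol
Divide by the smallest (0.0011796 mol): C 4.005, H 10.014, O 1.000

C4H10O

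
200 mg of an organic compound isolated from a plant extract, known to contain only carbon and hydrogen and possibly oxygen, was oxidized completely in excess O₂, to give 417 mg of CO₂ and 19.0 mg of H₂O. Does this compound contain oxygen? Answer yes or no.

mol C = 0.417 g CO₂ ÷ 44.009 g/mol = 0.009475 mol
mol H = 2 × 0.0190 g H₂O ÷ 18.015 g/mol = 0.002109 mol
C and H account for only 0.1159 g of the 0.200 g sample; the remaining 0.08407 g must be oxygen.

yes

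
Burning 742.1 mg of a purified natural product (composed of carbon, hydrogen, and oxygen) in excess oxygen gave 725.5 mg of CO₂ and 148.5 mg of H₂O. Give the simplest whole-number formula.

CHO2

mol C = 0.7255 g CO₂ ÷ 44.009 g/mol = 0.016485 mol
mol H = 2 × 0.1485 g H₂O ÷ 18.015 g/mol = 0.016486 mol
mass O = 0.7421 − (0.19800 + 0.016618) = 0.52748 g → mol O = 0.52748 ÷ 15.999 = 0.032969 mol
Divide by the smallest (0.016485 mol): C 1.000, H 1.000, O 2.000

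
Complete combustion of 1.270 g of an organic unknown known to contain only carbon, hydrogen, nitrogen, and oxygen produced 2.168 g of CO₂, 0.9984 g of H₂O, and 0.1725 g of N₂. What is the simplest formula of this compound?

C4H9NO2

mol C = 2.168 g CO₂ ÷ 44.009 g/mol = 0.049263 mol
mol H = 2 × 0.9984 g H₂O ÷ 18.015 g/mol = 0.11084 mol
mol N = 2 × 0.1725 g N₂ ÷ 28.014 g/mol = 0.012315 mol
mass O = 1.270 − (0.59169 + 0.11173 + 0.17250) = 0.39408 g → mol O = 0.39408 ÷ 15.999 = 0.024631 mol
Divide by the smallest (0.012315 mol): C 4.000, H 9.000, N 1.000, O 2.000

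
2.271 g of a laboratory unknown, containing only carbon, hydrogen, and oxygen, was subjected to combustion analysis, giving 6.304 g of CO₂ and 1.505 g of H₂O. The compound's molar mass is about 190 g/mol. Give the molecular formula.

C12H14O2

mol C = 6.304 g CO₂ ÷ 44.009 g/mol = 0.14324 mol
mol H = 2 × 1.505 g H₂O ÷ 18.015 g/mol = 0.16708 mol
mass O = 2.271 − (1.7205 + 0.16842) = 0.38208 g → mol O = 0.38208 ÷ 15.999 = 0.023882 mol
Divide by the smallest (0.023882 mol): C 5.998, H 6.996, O 1.000
Empirical formula: C6H7O
Empirical-formula mass = 95.12 g/mol; 190 ÷ 95.12 ≈ 2, so the molecular formula is C12H14O2.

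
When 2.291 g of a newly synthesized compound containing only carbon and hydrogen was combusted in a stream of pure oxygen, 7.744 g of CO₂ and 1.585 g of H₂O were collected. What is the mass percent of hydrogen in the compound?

mol C = 7.744 g CO₂ ÷ 44.009 g/mol = 0.17596 mol
mol H = 2 × 1.585 g H₂O ÷ 18.015 g/mol = 0.17596 mol
mass % H = 0.17737 g ÷ 2.291 g × 100%

7.74%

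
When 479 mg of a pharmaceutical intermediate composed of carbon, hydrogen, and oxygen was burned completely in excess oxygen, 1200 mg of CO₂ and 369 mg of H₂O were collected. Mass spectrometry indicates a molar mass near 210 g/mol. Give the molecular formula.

mol C = 1.20 g CO₂ ÷ 44.009 g/mol = 0.02727 mol
mol H = 2 × 0.369 g H₂O ÷ 18.015 g/mol = 0.04097 mol
mass O = 0.479 − (0.3275 + 0.04129) = 0.1102 g → mol O = 0.1102 ÷ 15.999 = 0.006888 mol
Divide by the smallest (0.006888 mol): C 3.959, H 5.947, O 1.000
Empirical formula: C4H6O
Empirical-formula mass = 70.09 g/mol; 210 ÷ 70.09 ≈ 3, so the molecular formula is C12H18O3.

C12H18O3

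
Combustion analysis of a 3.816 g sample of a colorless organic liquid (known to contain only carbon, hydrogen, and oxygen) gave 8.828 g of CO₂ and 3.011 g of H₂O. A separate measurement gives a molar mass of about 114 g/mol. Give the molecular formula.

C6H10O2

mol C = 8.828 g CO₂ ÷ 44.009 g/mol = 0.20060 mol
mol H = 2 × 3.011 g H₂O ÷ 18.015 g/mol = 0.33428 mol
mass O = 3.816 − (2.4094 + 0.33695) = 1.0697 g → mol O = 1.0697 ÷ 15.999 = 0.066860 mol
Divide by the smallest (0.066860 mol): C 3.000, H 5.000, O 1.000
Empirical formula: C3H5O
Empirical-formula mass = 57.07 g/mol; 114 ÷ 57.07 ≈ 2, so the molecular formula is C6H10O2.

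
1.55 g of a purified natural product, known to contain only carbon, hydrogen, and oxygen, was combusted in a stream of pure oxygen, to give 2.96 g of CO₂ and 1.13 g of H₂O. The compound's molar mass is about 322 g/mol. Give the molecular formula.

mol C = 2.96 g CO₂ ÷ 44.009 g/mol = 0.06726 mol
mol H = 2 × 1.13 g H₂O ÷ 18.015 g/mol = 0.1255 mol
mass O = 1.55 − (0.8078 + 0.1265) = 0.6157 g → mol O = 0.6157 ÷ 15.999 = 0.03848 mol
Divide by the smallest (0.03848 mol): C 1.748, H 3.260, O 1.000
Multiplying each by 4 gives whole numbers: C 6.99, H 13.04, O 4.00
Empirical formula: C7H13O4
Empirical-formula mass = 161.18 g/mol; 322 ÷ 161.18 ≈ 2, so the molecular formula is C14H26O8.

C14H26O8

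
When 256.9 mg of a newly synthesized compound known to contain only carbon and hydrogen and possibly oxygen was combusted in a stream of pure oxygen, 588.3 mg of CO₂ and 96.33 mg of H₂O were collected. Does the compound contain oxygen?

mol C = 0.5883 g CO₂ ÷ 44.009 g/mol = 0.013368 mol
mol H = 2 × 0.09633 g H₂O ÷ 18.015 g/mol = 0.010694 mol
C and H account for only 0.17134 g of the 0.2569 g sample; the remaining 0.085560 g must be oxygen.

yes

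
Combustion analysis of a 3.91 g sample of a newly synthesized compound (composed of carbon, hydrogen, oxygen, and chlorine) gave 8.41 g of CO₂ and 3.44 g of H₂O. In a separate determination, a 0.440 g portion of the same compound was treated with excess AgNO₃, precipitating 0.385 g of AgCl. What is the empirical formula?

C8H16ClO

mol C = 8.41 g CO₂ ÷ 44.009 g/mol = 0.1911 mol
mol H = 2 × 3.44 g H₂O ÷ 18.015 g/mol = 0.3819 mol
From the AgCl data: mol Cl per gram of compound = (0.385 ÷ 143.318) ÷ 0.440 = 0.006105 mol/g, so in the 3.91 g combustion sample mol Cl = 0.02387 mol
mass O = 3.91 − (2.295 + 0.3850 + 0.8463) = 0.3835 g → mol O = 0.3835 ÷ 15.999 = 0.02397 mol
Divide by the smallest (0.02387 mol): C 8.005, H 15.998, Cl 1.000, O 1.004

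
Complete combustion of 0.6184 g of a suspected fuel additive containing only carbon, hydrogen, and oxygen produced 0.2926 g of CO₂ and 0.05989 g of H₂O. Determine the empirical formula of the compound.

CHO5

mol C = 0.2926 g CO₂ ÷ 44.009 g/mol = 0.0066486 mol
mol H = 2 × 0.05989 g H₂O ÷ 18.015 g/mol = 0.0066489 mol
mass O = 0.6184 − (0.079857 + 0.0067021) = 0.53184 g → mol O = 0.53184 ÷ 15.999 = 0.033242 mol
Divide by the smallest (0.0066486 mol): C 1.000, H 1.000, O 5.000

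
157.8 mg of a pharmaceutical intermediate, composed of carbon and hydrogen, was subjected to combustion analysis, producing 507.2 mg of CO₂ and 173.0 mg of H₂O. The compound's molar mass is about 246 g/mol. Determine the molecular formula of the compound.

C18H30

mol C = 0.5072 g CO₂ ÷ 44.009 g/mol = 0.011525 mol
mol H = 2 × 0.1730 g H₂O ÷ 18.015 g/mol = 0.019206 mol
Divide by the smallest (0.011525 mol): C 1.000, H 1.666
Multiplying each by 3 gives whole numbers: C 3.00, H 5.00
Empirical formula: C3H5
Empirical-formula mass = 41.07 g/mol; 246 ÷ 41.07 ≈ 6, so the molecular formula is C18H30.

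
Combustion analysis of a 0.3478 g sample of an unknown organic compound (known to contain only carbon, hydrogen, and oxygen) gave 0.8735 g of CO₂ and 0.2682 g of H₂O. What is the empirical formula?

C4H6O

mol C = 0.8735 g CO₂ ÷ 44.009 g/mol = 0.019848 mol
mol H = 2 × 0.2682 g H₂O ÷ 18.015 g/mol = 0.029775 mol
mass O = 0.3478 − (0.23840 + 0.030013) = 0.079390 g → mol O = 0.079390 ÷ 15.999 = 0.0049622 mol
Divide by the smallest (0.0049622 mol): C 4.000, H 6.000, O 1.000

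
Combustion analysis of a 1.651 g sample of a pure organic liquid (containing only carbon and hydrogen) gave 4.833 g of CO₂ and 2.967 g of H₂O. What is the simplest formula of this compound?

mol C = 4.833 g CO₂ ÷ 44.009 g/mol = 0.10982 mol
mol H = 2 × 2.967 g H₂O ÷ 18.015 g/mol = 0.32939 mol
Divide by the smallest (0.10982 mol): C 1.000, H 2.999

CH3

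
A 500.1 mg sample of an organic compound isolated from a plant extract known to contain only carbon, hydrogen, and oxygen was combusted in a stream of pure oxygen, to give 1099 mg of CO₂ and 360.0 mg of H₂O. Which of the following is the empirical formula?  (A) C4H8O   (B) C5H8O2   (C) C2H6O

(B) C5H8O2

mol C = 1.099 g CO₂ ÷ 44.009 g/mol = 0.024972 mol
mol H = 2 × 0.3600 g H₂O ÷ 18.015 g/mol = 0.039967 mol
mass O = 0.5001 − (0.29994 + 0.040286) = 0.15987 g → mol O = 0.15987 ÷ 15.999 = 0.0099927 mol
Divide by the smallest (0.0099927 mol): C 2.499, H 4.000, O 1.000
Multiplying each by 2 gives whole numbers: C 5.00, H 8.00, O 2.00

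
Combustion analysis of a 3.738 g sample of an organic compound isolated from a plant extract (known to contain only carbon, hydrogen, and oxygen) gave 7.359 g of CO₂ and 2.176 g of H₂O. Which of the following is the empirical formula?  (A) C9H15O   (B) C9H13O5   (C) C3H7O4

mol C = 7.359 g CO₂ ÷ 44.009 g/mol = 0.16722 mol
mol H = 2 × 2.176 g H₂O ÷ 18.015 g/mol = 0.24158 mol
mass O = 3.738 − (2.0084 + 0.24351) = 1.4861 g → mol O = 1.4861 ÷ 15.999 = 0.092885 mol
Divide by the smallest (0.092885 mol): C 1.800, H 2.601, O 1.000
Multiplying each by 5 gives whole numbers: C 9.00, H 13.00, O 5.00

(B) C9H13O5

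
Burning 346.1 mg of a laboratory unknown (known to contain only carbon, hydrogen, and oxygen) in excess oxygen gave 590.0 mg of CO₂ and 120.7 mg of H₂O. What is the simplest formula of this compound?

mol C = 0.5900 g CO₂ ÷ 44.009 g/mol = 0.013406 mol
mol H = 2 × 0.1207 g H₂O ÷ 18.015 g/mol = 0.013400 mol
mass O = 0.3461 − (0.16102 + 0.013507) = 0.17157 g → mol O = 0.17157 ÷ 15.999 = 0.010724 mol
Divide by the smallest (0.010724 mol): C 1.250, H 1.250, O 1.000
Multiplying each by 4 gives whole numbers: C 5.00, H 5.00, O 4.00

C5H5O4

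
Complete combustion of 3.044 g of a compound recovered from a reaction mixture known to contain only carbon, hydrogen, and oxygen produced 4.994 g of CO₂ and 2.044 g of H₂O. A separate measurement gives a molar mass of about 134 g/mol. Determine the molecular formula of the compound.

C5H10O4

mol C = 4.994 g CO₂ ÷ 44.009 g/mol = 0.11348 mol
mol H = 2 × 2.044 g H₂O ÷ 18.015 g/mol = 0.22692 mol
mass O = 3.044 − (1.3630 + 0.22874) = 1.4523 g → mol O = 1.4523 ÷ 15.999 = 0.090774 mol
Divide by the smallest (0.090774 mol): C 1.250, H 2.500, O 1.000
Multiplying each by 4 gives whole numbers: C 5.00, H 10.00, O 4.00
Empirical formula: C5H10O4
Empirical-formula mass = 134.13 g/mol; 134 ÷ 134.13 ≈ 1, so the molecular formula is C5H10O4.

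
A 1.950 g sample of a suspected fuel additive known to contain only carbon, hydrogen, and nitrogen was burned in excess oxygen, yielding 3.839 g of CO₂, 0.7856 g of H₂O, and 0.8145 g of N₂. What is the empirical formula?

mol C = 3.839 g CO₂ ÷ 44.009 g/mol = 0.087232 mol
mol H = 2 × 0.7856 g H₂O ÷ 18.015 g/mol = 0.087216 mol
mol N = 2 × 0.8145 g N₂ ÷ 28.014 g/mol = 0.058149 mol
Divide by the smallest (0.058149 mol): C 1.500, H 1.500, N 1.000
Multiplying each by 2 gives whole numbers: C 3.00, H 3.00, N 2.00

C3H3N2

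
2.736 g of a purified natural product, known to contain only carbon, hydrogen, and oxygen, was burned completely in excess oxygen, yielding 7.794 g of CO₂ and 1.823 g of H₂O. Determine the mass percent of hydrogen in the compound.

mol C = 7.794 g CO₂ ÷ 44.009 g/mol = 0.17710 mol
mol H = 2 × 1.823 g H₂O ÷ 18.015 g/mol = 0.20239 mol
mass O = 2.736 − (2.1271 + 0.20401) = 0.40484 g → mol O = 0.40484 ÷ 15.999 = 0.025304 mol
mass % H = 0.20401 g ÷ 2.736 g × 100%

7.46%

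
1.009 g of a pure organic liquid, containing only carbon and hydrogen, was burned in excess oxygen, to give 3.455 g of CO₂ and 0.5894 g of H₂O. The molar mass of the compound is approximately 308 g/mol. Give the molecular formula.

mol C = 3.455 g CO₂ ÷ 44.009 g/mol = 0.078507 mol
mol H = 2 × 0.5894 g H₂O ÷ 18.015 g/mol = 0.065434 mol
Divide by the smallest (0.065434 mol): C 1.200, H 1.000
Multiplying each by 5 gives whole numbers: C 6.00, H 5.00
Empirical formula: C6H5
Empirical-formula mass = 77.11 g/mol; 308 ÷ 77.11 ≈ 4, so the molecular formula is C24H20.

C24H20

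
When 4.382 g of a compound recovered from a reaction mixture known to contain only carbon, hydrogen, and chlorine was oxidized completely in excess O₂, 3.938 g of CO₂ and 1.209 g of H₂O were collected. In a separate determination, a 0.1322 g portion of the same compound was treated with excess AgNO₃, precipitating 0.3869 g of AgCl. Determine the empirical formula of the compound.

mol C = 3.938 g CO₂ ÷ 44.009 g/mol = 0.089482 mol
mol H = 2 × 1.209 g H₂O ÷ 18.015 g/mol = 0.13422 mol
From the AgCl data: mol Cl per gram of compound = (0.3869 ÷ 143.318) ÷ 0.1322 = 0.020421 mol/g, so in the 4.382 g combustion sample mol Cl = 0.089483 mol
Divide by the smallest (0.089482 mol): C 1.000, H 1.500, Cl 1.000
Multiplying each by 2 gives whole numbers: C 2.00, H 3.00, Cl 2.00

C2H3Cl2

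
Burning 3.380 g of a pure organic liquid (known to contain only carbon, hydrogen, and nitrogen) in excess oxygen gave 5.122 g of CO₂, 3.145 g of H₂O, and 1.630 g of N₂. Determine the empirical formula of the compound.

CH3N

mol C = 5.122 g CO₂ ÷ 44.009 g/mol = 0.11639 mol
mol H = 2 × 3.145 g H₂O ÷ 18.015 g/mol = 0.34915 mol
mol N = 2 × 1.630 g N₂ ÷ 28.014 g/mol = 0.11637 mol
Divide by the smallest (0.11637 mol): C 1.000, H 3.000, N 1.000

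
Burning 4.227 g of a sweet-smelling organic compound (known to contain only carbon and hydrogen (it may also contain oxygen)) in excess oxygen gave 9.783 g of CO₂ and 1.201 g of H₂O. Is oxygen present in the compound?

yes

mol C = 9.783 g CO₂ ÷ 44.009 g/mol = 0.22230 mol
mol H = 2 × 1.201 g H₂O ÷ 18.015 g/mol = 0.13333 mol
C and H account for only 2.8044 g of the 4.227 g sample; the remaining 1.4226 g must be oxygen.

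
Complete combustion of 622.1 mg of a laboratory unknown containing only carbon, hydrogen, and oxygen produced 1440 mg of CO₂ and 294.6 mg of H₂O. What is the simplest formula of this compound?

C8H8O3

mol C = 1.440 g CO₂ ÷ 44.009 g/mol = 0.032721 mol
mol H = 2 × 0.2946 g H₂O ÷ 18.015 g/mol = 0.032706 mol
mass O = 0.6221 − (0.39301 + 0.032968) = 0.19613 g → mol O = 0.19613 ÷ 15.999 = 0.012259 mol
Divide by the smallest (0.012259 mol): C 2.669, H 2.668, O 1.000
Multiplying each by 3 gives whole numbers: C 8.01, H 8.00, O 3.00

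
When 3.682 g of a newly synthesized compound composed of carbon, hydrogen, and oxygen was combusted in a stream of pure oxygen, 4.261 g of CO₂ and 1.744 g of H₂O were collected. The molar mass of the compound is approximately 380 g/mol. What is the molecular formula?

mol C = 4.261 g CO₂ ÷ 44.009 g/mol = 0.096821 mol
mol H = 2 × 1.744 g H₂O ÷ 18.015 g/mol = 0.19362 mol
mass O = 3.682 − (1.1629 + 0.19517) = 2.3239 g → mol O = 2.3239 ÷ 15.999 = 0.14525 mol
Divide by the smallest (0.096821 mol): C 1.000, H 2.000, O 1.500
Multiplying each by 2 gives whole numbers: C 2.00, H 4.00, O 3.00
Empirical formula: C2H4O3
Empirical-formula mass = 76.05 g/mol; 380 ÷ 76.05 ≈ 5, so the molecular formula is C10H20O15.

C10H20O15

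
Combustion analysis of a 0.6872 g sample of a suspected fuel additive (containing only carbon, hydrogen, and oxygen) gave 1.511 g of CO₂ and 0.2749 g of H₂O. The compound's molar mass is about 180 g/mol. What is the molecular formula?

mol C = 1.511 g CO₂ ÷ 44.009 g/mol = 0.034334 mol
mol H = 2 × 0.2749 g H₂O ÷ 18.015 g/mol = 0.030519 mol
mass O = 0.6872 − (0.41238 + 0.030763) = 0.24405 g → mol O = 0.24405 ÷ 15.999 = 0.015254 mol
Divide by the smallest (0.015254 mol): C 2.251, H 2.001, O 1.000
Multiplying each by 4 gives whole numbers: C 9.00, H 8.00, O 4.00
Empirical formula: C9H8O4
Empirical-formula mass = 180.16 g/mol; 180 ÷ 180.16 ≈ 1, so the molecular formula is C9H8O4.

C9H8O4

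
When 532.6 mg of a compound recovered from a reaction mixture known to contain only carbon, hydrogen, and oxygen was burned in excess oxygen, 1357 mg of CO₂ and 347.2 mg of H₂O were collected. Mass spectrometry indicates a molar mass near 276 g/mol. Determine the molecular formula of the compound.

mol C = 1.357 g CO₂ ÷ 44.009 g/mol = 0.030835 mol
mol H = 2 × 0.3472 g H₂O ÷ 18.015 g/mol = 0.038546 mol
mass O = 0.5326 − (0.37035 + 0.038854) = 0.12339 g → mol O = 0.12339 ÷ 15.999 = 0.0077125 mol
Divide by the smallest (0.0077125 mol): C 3.998, H 4.998, O 1.000
Empirical formula: C4H5O
Empirical-formula mass = 69.08 g/mol; 276 ÷ 69.08 ≈ 4, so the molecular formula is C16H20O4.

C16H20O4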